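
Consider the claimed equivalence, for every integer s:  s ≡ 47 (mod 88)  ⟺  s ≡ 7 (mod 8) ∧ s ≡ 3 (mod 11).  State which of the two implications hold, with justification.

(→) Suppose s ≡ 47 (mod 88); write s = 88j + 47. Since 8 ∣ 88, reducing mod 8 gives s ≡ 47 ≡ 7 (mod 8); since 11 ∣ 88, reducing mod 11 gives s ≡ 47 ≡ 3 (mod 11).

(←) Conversely, if s ≡ 7 (mod 8) and s ≡ 3 (mod 11), then by the Chinese remainder theorem s ≡ 47 (mod 88). This is exactly s ≡ 47 (mod 88).

Both directions hold; the statement is true.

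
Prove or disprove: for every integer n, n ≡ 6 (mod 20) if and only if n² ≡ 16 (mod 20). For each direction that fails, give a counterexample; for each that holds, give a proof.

Not equivalent: only (⇒) holds.

[⇐] This fails: take n = 4. Then 4² = 16 ≡ 16 (mod 20), yet 4 ≡ 4 (mod 20), not 6.

[⇒] Suppose n ≡ 6 (mod 20). Write n = 20j + 6. Then (20j + 6)² = 400j² + 240j + 36 = 20(20j² + 12j + 1) + 16, so n² ≡ 16 (mod 20).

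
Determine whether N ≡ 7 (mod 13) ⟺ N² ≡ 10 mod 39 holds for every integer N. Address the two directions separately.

Both directions fail.

(⇒) This fails: take N = 33. Then 33 ≡ 7 (mod 13), but 33² = 1089 ≡ 36 (mod 39), not 10.

(⇐) This fails: take N = 19. Then 19² = 361 ≡ 10 (mod 39), yet 19 ≡ 6 (mod 13), not 7.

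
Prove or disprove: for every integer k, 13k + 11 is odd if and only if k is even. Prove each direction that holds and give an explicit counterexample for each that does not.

The biconditional holds.

(→) Suppose 13k + 11 is odd. Since 13 is odd, 13k and k have the same parity, so 13k + 11 ≡ k + 11 (mod 2). As 11 is odd, 13k + 11 is odd exactly when k is even. Thus k is even.

(←) Conversely, suppose k is even; write k = 2j. Then 13k + 11 = 13·(2j) + 11 = 2·13j + 11, which is odd.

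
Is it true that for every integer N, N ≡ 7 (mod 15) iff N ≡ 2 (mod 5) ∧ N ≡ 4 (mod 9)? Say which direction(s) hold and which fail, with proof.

Not equivalent: only (⇐) holds.

(⇐) If N ≡ 2 (mod 5) and N ≡ 4 (mod 9), then by the Chinese remainder theorem N ≡ 22 (mod 45). Since 22 ≡ 7 (mod 15) and 15 ∣ 45, we get N ≡ 7 (mod 15).

(⇒) This fails: N = 37 gives 37 ≡ 7 (mod 15) but 37 ≡ 1 (mod 9), so the conjunction on the right does not hold.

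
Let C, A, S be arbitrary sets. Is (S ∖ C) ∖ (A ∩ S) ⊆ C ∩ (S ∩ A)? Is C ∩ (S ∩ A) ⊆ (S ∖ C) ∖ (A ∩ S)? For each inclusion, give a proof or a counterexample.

Forward inclusion. This inclusion fails. Take C = ∅, A = ∅, S = {1}; then 1 ∈ (S ∖ C) ∖ (A ∩ S) but 1 ∉ C ∩ (S ∩ A).

Reverse inclusion. This inclusion fails. Take C = {1}, A = {1}, S = {1}; then 1 ∈ C ∩ (S ∩ A) but 1 ∉ (S ∖ C) ∖ (A ∩ S).

Neither inclusion holds.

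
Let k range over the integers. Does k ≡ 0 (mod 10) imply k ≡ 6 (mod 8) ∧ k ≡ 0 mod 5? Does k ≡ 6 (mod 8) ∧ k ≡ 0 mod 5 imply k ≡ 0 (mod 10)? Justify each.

(⟹) This fails: k = 0 gives 0 ≡ 0 (mod 10) but 0 ≡ 0 (mod 8), so the conjunction on the right does not hold.

(⟸) Conversely, if k ≡ 6 (mod 8) and k ≡ 0 (mod 5), then by the Chinese remainder theorem k ≡ 30 (mod 40). Since 30 ≡ 0 (mod 10) and 10 ∣ 40, we get k ≡ 0 (mod 10).

(⇒) fails; (⇐) holds.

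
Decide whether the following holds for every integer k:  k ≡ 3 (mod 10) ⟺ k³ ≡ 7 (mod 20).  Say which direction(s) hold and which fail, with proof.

Not equivalent: only (⇐) holds.

(⇐) The residues r modulo 20 with r³ ≡ 7 (mod 20) are exactly {3}, and each is ≡ 3 (mod 10).

(⇒) This fails: take k = 13. Then 13 ≡ 3 (mod 10), but 13³ = 2197 ≡ 17 (mod 20), not 7.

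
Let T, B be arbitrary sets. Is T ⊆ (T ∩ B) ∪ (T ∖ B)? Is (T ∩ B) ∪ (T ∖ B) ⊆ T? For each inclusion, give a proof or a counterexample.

Forward inclusion. Let x ∈ T. Then either x ∈ T and x ∉ B; or x ∈ T ∩ B. In each case x ∈ (T ∩ B) ∪ (T ∖ B), so T ⊆ (T ∩ B) ∪ (T ∖ B).

Reverse inclusion. Let x ∈ (T ∩ B) ∪ (T ∖ B). Then either x ∈ T and x ∉ B; or x ∈ T ∩ B. In each case x ∈ T, so (T ∩ B) ∪ (T ∖ B) ⊆ T.

Both inclusions hold.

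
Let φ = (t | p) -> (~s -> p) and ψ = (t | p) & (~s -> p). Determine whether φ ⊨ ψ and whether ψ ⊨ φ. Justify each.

[⇐] Assume the antecedent. If s is true, (t | p) -> (~s -> p) reduces to true regardless of the other variables. If s is false, the antecedent forces (t = F, s = F, p = T) or (t = T, s = F, p = T), and (t | p) -> (~s -> p) holds there. Either way (t | p) -> (~s -> p) holds.

[⇒] This fails. Under t = F, s = F, p = F, the left side is true but the right side is false.

The forward direction fails; the converse holds.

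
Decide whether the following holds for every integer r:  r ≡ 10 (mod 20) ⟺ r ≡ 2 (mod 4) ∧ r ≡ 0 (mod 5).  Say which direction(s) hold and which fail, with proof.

[⇒] Suppose r ≡ 10 (mod 20); write r = 20j + 10. Since 4 ∣ 20, reducing mod 4 gives r ≡ 10 ≡ 2 (mod 4); since 5 ∣ 20, reducing mod 5 gives r ≡ 10 ≡ 0 (mod 5).

[⇐] Conversely, if r ≡ 2 (mod 4) and r ≡ 0 (mod 5), then by the Chinese remainder theorem r ≡ 10 (mod 20). This is exactly r ≡ 10 (mod 20).

Equivalent; both directions hold.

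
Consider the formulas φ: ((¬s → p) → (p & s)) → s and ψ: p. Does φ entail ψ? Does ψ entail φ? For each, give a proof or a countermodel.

Only the reverse direction holds.

(⟹) This fails. Under s = T, p = F, the left side is true but the right side is false.

(⟸) Assume the antecedent. If s is true, ((¬s → p) → (p & s)) → s reduces to true regardless of the other variables. If s is false, the antecedent forces (s = F, p = T), and ((¬s → p) → (p & s)) → s holds there. Either way ((¬s → p) → (p & s)) → s holds.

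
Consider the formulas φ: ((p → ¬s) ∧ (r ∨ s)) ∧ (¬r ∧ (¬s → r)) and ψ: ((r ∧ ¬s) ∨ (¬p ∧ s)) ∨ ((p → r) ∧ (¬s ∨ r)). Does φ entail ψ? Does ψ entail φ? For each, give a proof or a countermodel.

Not equivalent: only (⇒) holds.

(⟹) Assume the antecedent. If s is true, the antecedent forces (s = T, p = F, r = F), and the consequent holds there. If s is false, the antecedent cannot hold. Either way the consequent holds.

(⟸) This fails. Under s = F, p = F, r = F, the left side is false but the right side is true.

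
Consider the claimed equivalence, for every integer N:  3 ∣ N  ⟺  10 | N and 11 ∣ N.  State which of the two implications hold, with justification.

(→) This fails: take N = 3. Certainly 3 ∣ 3, but 10 ∤ 3.

(←) This fails: take N = 110. Both 10 ∣ 110 and 11 ∣ 110, yet 110 is not a multiple of 3 (since 110 = 36·3 + 2), so 3 ∤ 110.

(⇒) fails and (⇐) fails.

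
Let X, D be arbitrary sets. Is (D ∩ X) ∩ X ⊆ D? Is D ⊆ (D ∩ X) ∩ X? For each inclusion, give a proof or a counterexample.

Forward inclusion. Let x ∈ (D ∩ X) ∩ X. Then x ∈ X ∩ D, from which x ∈ D.

Reverse inclusion. This inclusion fails. Take X = ∅, D = {1}; then 1 ∈ D but 1 ∉ (D ∩ X) ∩ X.

Only the forward inclusion holds.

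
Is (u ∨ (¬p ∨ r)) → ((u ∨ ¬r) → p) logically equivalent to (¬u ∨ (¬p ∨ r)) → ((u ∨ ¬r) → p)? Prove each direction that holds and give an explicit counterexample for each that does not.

(⇒) Assume the antecedent. If p is true, the consequent reduces to true regardless of the other variables. If p is false, the antecedent forces (u = F, r = T, p = F), and the consequent holds there. Either way the consequent holds.

(⇐) Assume the antecedent. If p is true, the consequent reduces to true regardless of the other variables. If p is false, the antecedent forces (u = F, r = T, p = F), and the consequent holds there. Either way the consequent holds.

Both directions hold.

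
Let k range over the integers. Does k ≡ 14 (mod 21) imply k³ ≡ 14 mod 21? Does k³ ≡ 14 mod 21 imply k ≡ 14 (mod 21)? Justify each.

Forward direction. Suppose k ≡ 14 (mod 21). Write k = 21j + 14. Then (21j + 14)³ = 9261j³ + 18522j² + 12348j + 2744 = 21(441j³ + 882j² + 588j + 130) + 14, so k³ ≡ 14 (mod 21).

Converse. Suppose k³ ≡ 14 (mod 21). The only residue r in {0, …, 20} with r³ ≡ 14 (mod 21) is r = 14, so k ≡ 14 (mod 21).

Equivalent; both directions hold.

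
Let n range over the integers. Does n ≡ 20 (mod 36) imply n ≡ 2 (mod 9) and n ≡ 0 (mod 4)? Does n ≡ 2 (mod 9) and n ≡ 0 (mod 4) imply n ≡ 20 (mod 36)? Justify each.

[⇒] Suppose n ≡ 20 (mod 36); write n = 36j + 20. Since 9 ∣ 36, reducing mod 9 gives n ≡ 20 ≡ 2 (mod 9); since 4 ∣ 36, reducing mod 4 gives n ≡ 20 ≡ 0 (mod 4).

[⇐] Conversely, if n ≡ 2 (mod 9) and n ≡ 0 (mod 4), then by the Chinese remainder theorem n ≡ 20 (mod 36). This is exactly n ≡ 20 (mod 36).

Both directions hold; the statement is true.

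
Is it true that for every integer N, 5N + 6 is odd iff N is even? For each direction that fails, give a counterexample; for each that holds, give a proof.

Both directions fail.

(⇒) This fails: N = 5 gives 5N + 6 = 31, which is odd, but 5 is odd, not even.

(⇐) This also fails: N = 2 is even, but 5N + 6 = 16 is even, not odd.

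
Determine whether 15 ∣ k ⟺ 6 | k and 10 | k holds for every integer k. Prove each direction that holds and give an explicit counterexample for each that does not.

(←) Suppose 6 ∣ k and 10 ∣ k. Any common multiple of 6 and 10 is a multiple of their lcm; here lcm(6, 10) = 6·10/gcd(6, 10) = 60/2 = 30, so 30 ∣ k. Since 15 ∣ 30, it follows that 15 ∣ k.

(→) This fails: take k = 15. Certainly 15 ∣ 15, but 6 ∤ 15.

Not equivalent: only (⇐) holds.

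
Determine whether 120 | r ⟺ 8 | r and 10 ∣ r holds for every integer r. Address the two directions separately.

The forward direction holds; the converse fails.

[⇐] This fails: take r = 40. Both 8 ∣ 40 and 10 ∣ 40, yet 40 is not a multiple of 120 (since 40 = 0·120 + 40), so 120 ∤ 40.

[⇒] If 120 ∣ r, write r = 120q. Since 120 = 15·8, r = 8·(15q), so 8 ∣ r; and since 120 = 12·10, r = 10·(12q), so 10 ∣ r.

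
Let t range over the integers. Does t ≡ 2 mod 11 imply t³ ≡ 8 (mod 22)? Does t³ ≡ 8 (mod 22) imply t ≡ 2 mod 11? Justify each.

Not equivalent: only (⇐) holds.

(⇒) This fails: take t = 13. Then 13 ≡ 2 (mod 11), but 13³ = 2197 ≡ 19 (mod 22), not 8.

(⇐) Conversely, the residues r modulo 22 with r³ ≡ 8 (mod 22) are exactly {2}, and each is ≡ 2 (mod 11).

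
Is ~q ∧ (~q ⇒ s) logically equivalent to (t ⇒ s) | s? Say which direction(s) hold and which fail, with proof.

[⇒] Assume the antecedent. If t is true, the antecedent forces (t = T, q = F, s = T), and (t ⇒ s) | s holds there. If t is false, (t ⇒ s) | s reduces to true regardless of the other variables. Either way (t ⇒ s) | s holds.

[⇐] This fails. Under t = F, q = F, s = F, the left side is false but the right side is true.

Not equivalent: only (⇒) holds.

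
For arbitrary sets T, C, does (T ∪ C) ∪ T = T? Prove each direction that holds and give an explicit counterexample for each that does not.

The sets are not equal: only the reverse inclusion holds.

(⊇) Let x ∈ T. Then either x ∈ T and x ∉ C; or x ∈ T ∩ C. In each case x ∈ (T ∪ C) ∪ T, so T ⊆ (T ∪ C) ∪ T.

(⊆) This inclusion fails. Take T = ∅, C = {1}; then 1 ∈ (T ∪ C) ∪ T but 1 ∉ T.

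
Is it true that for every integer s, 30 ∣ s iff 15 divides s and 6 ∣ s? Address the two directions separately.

Both implications hold.

Converse. Suppose 15 ∣ s and 6 ∣ s. Any common multiple of 15 and 6 is a multiple of their lcm; here lcm(15, 6) = 15·6/gcd(15, 6) = 90/3 = 30, so 30 ∣ s.

Forward direction. If 30 ∣ s, write s = 30q. Since 30 = 2·15, s = 15·(2q), so 15 ∣ s; and since 30 = 5·6, s = 6·(5q), so 6 ∣ s.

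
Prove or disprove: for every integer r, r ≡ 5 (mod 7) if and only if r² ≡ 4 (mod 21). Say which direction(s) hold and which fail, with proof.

[⇒] This fails: take r = 12. Then 12 ≡ 5 (mod 7), but 12² = 144 ≡ 18 (mod 21), not 4.

[⇐] This fails: take r = 2. Then 2² = 4 ≡ 4 (mod 21), yet 2 ≡ 2 (mod 7), not 5.

Neither direction holds.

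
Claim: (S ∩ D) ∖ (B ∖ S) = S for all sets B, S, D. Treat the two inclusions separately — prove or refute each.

(⊆) Let x ∈ (S ∩ D) ∖ (B ∖ S). Then either x ∈ S ∩ D and x ∉ B; or x ∈ B ∩ S ∩ D. In each case x ∈ S, so (S ∩ D) ∖ (B ∖ S) ⊆ S.

(⊇) This inclusion fails. Take B = ∅, S = {1}, D = ∅; then 1 ∈ S but 1 ∉ (S ∩ D) ∖ (B ∖ S).

The sets are not equal: only the forward inclusion holds.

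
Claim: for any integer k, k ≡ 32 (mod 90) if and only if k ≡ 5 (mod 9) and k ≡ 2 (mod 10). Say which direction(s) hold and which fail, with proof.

Both directions hold.

Forward direction. Suppose k ≡ 32 (mod 90); write k = 90j + 32. Since 9 ∣ 90, reducing mod 9 gives k ≡ 32 ≡ 5 (mod 9); since 10 ∣ 90, reducing mod 10 gives k ≡ 32 ≡ 2 (mod 10).

Converse. If k ≡ 5 (mod 9) and k ≡ 2 (mod 10), then by the Chinese remainder theorem k ≡ 32 (mod 90). This is exactly k ≡ 32 (mod 90).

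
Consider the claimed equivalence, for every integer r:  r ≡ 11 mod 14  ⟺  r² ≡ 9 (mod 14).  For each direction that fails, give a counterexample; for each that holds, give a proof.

Only the forward direction holds.

[⇐] This fails: take r = 3. Then 3² = 9 ≡ 9 (mod 14), yet 3 ≡ 3 (mod 14), not 11.

[⇒] Suppose r ≡ 11 mod 14. Write r = 14j + 11. Then (14j + 11)² = 196j² + 308j + 121 = 14(14j² + 22j + 8) + 9, so r² ≡ 9 (mod 14).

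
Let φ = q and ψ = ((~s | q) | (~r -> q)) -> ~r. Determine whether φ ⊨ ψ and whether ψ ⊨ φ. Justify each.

Neither direction holds.

(⇒) This fails. Under s = F, r = T, q = T, the left side is true but the right side is false.

(⇐) This fails. Under s = F, r = F, q = F, the left side is false but the right side is true.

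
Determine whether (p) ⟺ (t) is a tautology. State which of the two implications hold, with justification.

Forward direction. This fails. Under t = F, p = T, the left side is true but the right side is false.

Converse. This fails. Under t = T, p = F, the left side is false but the right side is true.

Neither implication holds.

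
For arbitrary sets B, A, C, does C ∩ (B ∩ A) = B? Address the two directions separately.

(⊆) Let x ∈ C ∩ (B ∩ A). Then x ∈ B ∩ A ∩ C, from which x ∈ B.

(⊇) This inclusion fails. Take B = {1}, A = ∅, C = ∅; then 1 ∈ B but 1 ∉ C ∩ (B ∩ A).

The sets are not equal: only the forward inclusion holds.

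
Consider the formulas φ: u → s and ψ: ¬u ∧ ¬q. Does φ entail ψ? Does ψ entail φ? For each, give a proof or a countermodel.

(⇒) This fails. Under u = F, q = T, s = F, the left side is true but the right side is false.

(⇐) Assume the antecedent. If u is true, the antecedent cannot hold. If u is false, u → s reduces to true regardless of the other variables. Either way u → s holds.

Only the reverse direction holds.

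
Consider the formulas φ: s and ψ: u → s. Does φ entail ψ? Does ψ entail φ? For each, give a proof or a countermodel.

(⟹) Assume the antecedent. If s is true, u → s reduces to true regardless of the other variables. If s is false, the antecedent cannot hold. Either way u → s holds.

(⟸) This fails. Under s = F, u = F, the left side is false but the right side is true.

(⇒) holds; (⇐) fails.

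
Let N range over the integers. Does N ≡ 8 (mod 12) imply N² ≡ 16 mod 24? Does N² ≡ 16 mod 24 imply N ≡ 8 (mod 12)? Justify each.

Only the forward implication holds.

[⇒] Suppose N ≡ 8 (mod 12). Working modulo 24, N ∈ {8, 20}; for each such r, r² ≡ 16 (mod 24).

[⇐] This fails: take N = 4. Then 4² = 16 ≡ 16 (mod 24), yet 4 ≡ 4 (mod 12), not 8.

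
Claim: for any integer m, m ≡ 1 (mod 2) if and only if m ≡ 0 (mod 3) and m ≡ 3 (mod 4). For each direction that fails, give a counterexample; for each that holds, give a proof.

(⟹) This fails: m = 1 gives 1 ≡ 1 (mod 2) but 1 ≡ 1 (mod 3), so the conjunction on the right does not hold.

(⟸) Conversely, if m ≡ 0 (mod 3) and m ≡ 3 (mod 4), then by the Chinese remainder theorem m ≡ 3 (mod 12). Since 3 ≡ 1 (mod 2) and 2 ∣ 12, we get m ≡ 1 (mod 2).

The forward direction fails; the converse holds.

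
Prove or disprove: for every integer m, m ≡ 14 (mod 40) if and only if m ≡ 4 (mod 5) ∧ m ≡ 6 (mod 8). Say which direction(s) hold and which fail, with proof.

(→) Suppose m ≡ 14 (mod 40); write m = 40j + 14. Since 5 ∣ 40, reducing mod 5 gives m ≡ 14 ≡ 4 (mod 5); since 8 ∣ 40, reducing mod 8 gives m ≡ 14 ≡ 6 (mod 8).

(←) Conversely, if m ≡ 4 (mod 5) and m ≡ 6 (mod 8), then by the Chinese remainder theorem m ≡ 14 (mod 40). This is exactly m ≡ 14 (mod 40).

Equivalent; both directions hold.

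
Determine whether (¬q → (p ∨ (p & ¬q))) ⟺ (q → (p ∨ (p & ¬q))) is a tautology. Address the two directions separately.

Neither direction holds.

[⇒] This fails. Under p = F, q = T, the left side is true but the right side is false.

[⇐] This fails. Under p = F, q = F, the left side is false but the right side is true.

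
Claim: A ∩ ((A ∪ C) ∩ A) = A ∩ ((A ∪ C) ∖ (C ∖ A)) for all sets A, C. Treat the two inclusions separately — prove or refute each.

(⊆) Let x ∈ A ∩ ((A ∪ C) ∩ A). Then either x ∈ A and x ∉ C; or x ∈ A ∩ C. In each case x ∈ A ∩ ((A ∪ C) ∖ (C ∖ A)), so A ∩ ((A ∪ C) ∩ A) ⊆ A ∩ ((A ∪ C) ∖ (C ∖ A)).

(⊇) Let x ∈ A ∩ ((A ∪ C) ∖ (C ∖ A)). Then either x ∈ A and x ∉ C; or x ∈ A ∩ C. In each case x ∈ A ∩ ((A ∪ C) ∩ A), so A ∩ ((A ∪ C) ∖ (C ∖ A)) ⊆ A ∩ ((A ∪ C) ∩ A).

The two sets are equal.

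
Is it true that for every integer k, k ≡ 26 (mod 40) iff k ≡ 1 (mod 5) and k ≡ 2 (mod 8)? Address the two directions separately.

[⇒] Suppose k ≡ 26 (mod 40); write k = 40j + 26. Since 5 ∣ 40, reducing mod 5 gives k ≡ 26 ≡ 1 (mod 5); since 8 ∣ 40, reducing mod 8 gives k ≡ 26 ≡ 2 (mod 8).

[⇐] Conversely, if k ≡ 1 (mod 5) and k ≡ 2 (mod 8), then by the Chinese remainder theorem k ≡ 26 (mod 40). This is exactly k ≡ 26 (mod 40).

Equivalent; both directions hold.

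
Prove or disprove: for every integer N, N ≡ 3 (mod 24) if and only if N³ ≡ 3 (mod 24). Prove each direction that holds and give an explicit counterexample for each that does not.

Converse. Suppose N³ ≡ 3 (mod 24). The only residue r in {0, …, 23} with r³ ≡ 3 (mod 24) is r = 3, so N ≡ 3 (mod 24).

Forward direction. Suppose N ≡ 3 (mod 24). Write N = 24j + 3. Then (24j + 3)³ = 13824j³ + 5184j² + 648j + 27 = 24(576j³ + 216j² + 27j + 1) + 3, so N³ ≡ 3 (mod 24).

Equivalent; both directions hold.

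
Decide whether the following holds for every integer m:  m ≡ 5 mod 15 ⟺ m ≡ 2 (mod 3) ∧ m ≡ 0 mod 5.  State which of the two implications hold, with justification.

(→) Suppose m ≡ 5 (mod 15); write m = 15j + 5. Since 3 ∣ 15, reducing mod 3 gives m ≡ 5 ≡ 2 (mod 3); since 5 ∣ 15, reducing mod 5 gives m ≡ 5 ≡ 0 (mod 5).

(←) Conversely, if m ≡ 2 (mod 3) and m ≡ 0 (mod 5), then by the Chinese remainder theorem m ≡ 5 (mod 15). This is exactly m ≡ 5 (mod 15).

Equivalent; both directions hold.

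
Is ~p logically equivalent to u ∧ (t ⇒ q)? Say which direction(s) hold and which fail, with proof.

Forward direction. This fails. Under p = F, t = F, u = F, q = F, the left side is true but the right side is false.

Converse. This fails. Under p = T, t = F, u = T, q = F, the left side is false but the right side is true.

Both directions fail.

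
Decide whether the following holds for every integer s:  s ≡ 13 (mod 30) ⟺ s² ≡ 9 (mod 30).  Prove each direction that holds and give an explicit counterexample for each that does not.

Both directions fail.

[⇒] This fails: take s = 13. Then 13 ≡ 13 (mod 30), but 13² = 169 ≡ 19 (mod 30), not 9.

[⇐] This fails: take s = 3. Then 3² = 9 ≡ 9 (mod 30), yet 3 ≡ 3 (mod 30), not 13.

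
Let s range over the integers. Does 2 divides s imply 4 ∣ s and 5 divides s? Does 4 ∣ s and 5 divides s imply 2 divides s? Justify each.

(⇒) fails; (⇐) holds.

Forward direction. This fails: take s = 2. Certainly 2 ∣ 2, but 4 ∤ 2.

Converse. Suppose 4 ∣ s and 5 ∣ s. Any common multiple of 4 and 5 is a multiple of their lcm; here gcd(4, 5) = 1, so lcm(4, 5) = 4·5 = 20, so 20 ∣ s. Since 2 ∣ 20, it follows that 2 ∣ s.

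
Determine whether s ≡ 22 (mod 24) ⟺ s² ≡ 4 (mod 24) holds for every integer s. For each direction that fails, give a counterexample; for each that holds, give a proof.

Forward direction. Suppose s ≡ 22 (mod 24). Write s = 24j + 22. Then (24j + 22)² = 576j² + 1056j + 484 = 24(24j² + 44j + 20) + 4, so s² ≡ 4 (mod 24).

Converse. This fails: take s = 2. Then 2² = 4 ≡ 4 (mod 24), yet 2 ≡ 2 (mod 24), not 22.

The forward direction holds; the converse fails.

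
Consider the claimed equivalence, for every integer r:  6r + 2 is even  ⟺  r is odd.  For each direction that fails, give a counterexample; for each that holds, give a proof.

(→) This fails: take r = 0. Then 6r + 2 = 2, which is even, yet r = 0 is even, not odd.

(←) Suppose r is odd. Since 6 is even, 6r is even for every r, so 6r + 2 has the same parity as 2, which is even. Hence 6r + 2 is even.

The forward direction fails; the converse holds.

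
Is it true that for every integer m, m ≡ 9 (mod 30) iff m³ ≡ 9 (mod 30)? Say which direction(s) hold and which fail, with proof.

(⇐) Suppose m³ ≡ 9 (mod 30). The only residue r in {0, …, 29} with r³ ≡ 9 (mod 30) is r = 9, so m ≡ 9 (mod 30).

(⇒) Suppose m ≡ 9 (mod 30). Write m = 30j + 9. Then (30j + 9)³ = 27000j³ + 24300j² + 7290j + 729 = 30(900j³ + 810j² + 243j + 24) + 9, so m³ ≡ 9 (mod 30).

The biconditional holds.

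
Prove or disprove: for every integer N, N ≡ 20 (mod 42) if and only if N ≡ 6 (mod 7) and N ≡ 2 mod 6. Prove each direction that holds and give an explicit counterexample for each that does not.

The biconditional holds.

(⟹) Suppose N ≡ 20 (mod 42); write N = 42j + 20. Since 7 ∣ 42, reducing mod 7 gives N ≡ 20 ≡ 6 (mod 7); since 6 ∣ 42, reducing mod 6 gives N ≡ 20 ≡ 2 (mod 6).

(⟸) Conversely, if N ≡ 6 (mod 7) and N ≡ 2 (mod 6), then by the Chinese remainder theorem N ≡ 20 (mod 42). This is exactly N ≡ 20 (mod 42).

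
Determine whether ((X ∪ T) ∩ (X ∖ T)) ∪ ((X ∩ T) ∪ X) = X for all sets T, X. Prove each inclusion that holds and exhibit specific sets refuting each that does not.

Both inclusions hold.

(⟹) Let x ∈ ((X ∪ T) ∩ (X ∖ T)) ∪ ((X ∩ T) ∪ X). Then either x ∈ X and x ∉ T; or x ∈ T ∩ X. In each case x ∈ X, so ((X ∪ T) ∩ (X ∖ T)) ∪ ((X ∩ T) ∪ X) ⊆ X.

(⟸) Let x ∈ X. Then either x ∈ X and x ∉ T; or x ∈ T ∩ X. In each case x ∈ ((X ∪ T) ∩ (X ∖ T)) ∪ ((X ∩ T) ∪ X), so X ⊆ ((X ∪ T) ∩ (X ∖ T)) ∪ ((X ∩ T) ∪ X).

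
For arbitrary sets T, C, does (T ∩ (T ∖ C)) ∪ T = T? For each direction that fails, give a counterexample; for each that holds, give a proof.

(⊆) Let x ∈ (T ∩ (T ∖ C)) ∪ T. Then either x ∈ T and x ∉ C; or x ∈ T ∩ C. In each case x ∈ T, so (T ∩ (T ∖ C)) ∪ T ⊆ T.

(⊇) Let x ∈ T. Then either x ∈ T and x ∉ C; or x ∈ T ∩ C. In each case x ∈ (T ∩ (T ∖ C)) ∪ T, so T ⊆ (T ∩ (T ∖ C)) ∪ T.

Both inclusions hold; the sets are equal.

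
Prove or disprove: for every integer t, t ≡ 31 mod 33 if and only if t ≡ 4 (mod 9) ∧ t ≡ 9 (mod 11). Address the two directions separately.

[⇒] This fails: t = 64 gives 64 ≡ 31 (mod 33) but 64 ≡ 1 (mod 9), so the conjunction on the right does not hold.

[⇐] Conversely, if t ≡ 4 (mod 9) and t ≡ 9 (mod 11), then by the Chinese remainder theorem t ≡ 31 (mod 99). Since 31 ≡ 31 (mod 33) and 33 ∣ 99, we get t ≡ 31 (mod 33).

Only the converse holds.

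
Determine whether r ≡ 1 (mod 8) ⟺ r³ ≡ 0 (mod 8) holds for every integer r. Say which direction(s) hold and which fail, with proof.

Both directions fail.

(→) This fails: take r = 1. Then 1 ≡ 1 (mod 8), but 1³ = 1 ≡ 1 (mod 8), not 0.

(←) This fails: take r = 0. Then 0³ = 0 ≡ 0 (mod 8), yet 0 ≡ 0 (mod 8), not 1.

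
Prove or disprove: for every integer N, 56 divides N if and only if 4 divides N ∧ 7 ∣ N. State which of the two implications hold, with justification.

Forward direction. If 56 ∣ N, write N = 56q. Since 56 = 14·4, N = 4·(14q), so 4 ∣ N; and since 56 = 8·7, N = 7·(8q), so 7 ∣ N.

Converse. This fails: take N = 28. Both 4 ∣ 28 and 7 ∣ 28, yet 28 is not a multiple of 56 (since 28 = 0·56 + 28), so 56 ∤ 28.

Only the forward implication holds.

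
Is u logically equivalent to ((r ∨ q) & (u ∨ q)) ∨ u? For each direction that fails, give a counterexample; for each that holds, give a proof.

Only the forward direction holds.

(⇒) Assume the antecedent. If u is true, ((r ∨ q) & (u ∨ q)) ∨ u reduces to true regardless of the other variables. If u is false, the antecedent cannot hold. Either way ((r ∨ q) & (u ∨ q)) ∨ u holds.

(⇐) This fails. Under u = F, q = T, r = F, the left side is false but the right side is true.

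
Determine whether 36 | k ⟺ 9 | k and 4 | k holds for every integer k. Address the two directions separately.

[⇒] If 36 ∣ k, write k = 36q. Since 36 = 4·9, k = 9·(4q), so 9 ∣ k; and since 36 = 9·4, k = 4·(9q), so 4 ∣ k.

[⇐] Suppose 9 ∣ k and 4 ∣ k. Any common multiple of 9 and 4 is a multiple of their lcm; here gcd(9, 4) = 1, so lcm(9, 4) = 9·4 = 36, so 36 ∣ k.

Both directions hold; the statement is true.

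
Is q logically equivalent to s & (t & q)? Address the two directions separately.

Not equivalent: only (⇐) holds.

(→) This fails. Under s = F, t = F, q = T, the left side is true but the right side is false.

(←) Assume the antecedent. If s is true, the antecedent forces (s = T, t = T, q = T), and q holds there. If s is false, the antecedent cannot hold. Either way q holds.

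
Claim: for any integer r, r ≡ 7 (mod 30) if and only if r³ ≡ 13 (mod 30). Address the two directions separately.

The biconditional holds.

(⟹) Suppose r ≡ 7 (mod 30). Write r = 30j + 7. Then (30j + 7)³ = 27000j³ + 18900j² + 4410j + 343 = 30(900j³ + 630j² + 147j + 11) + 13, so r³ ≡ 13 (mod 30).

(⟸) Conversely, suppose r³ ≡ 13 (mod 30). The only residue r in {0, …, 29} with r³ ≡ 13 (mod 30) is r = 7, so r ≡ 7 (mod 30).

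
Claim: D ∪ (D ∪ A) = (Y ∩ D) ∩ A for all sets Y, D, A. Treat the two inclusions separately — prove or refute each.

(⊆) fails; (⊇) holds.

Reverse inclusion. Let x ∈ (Y ∩ D) ∩ A. Then x ∈ Y ∩ D ∩ A, from which x ∈ D ∪ (D ∪ A).

Forward inclusion. This inclusion fails. Take Y = ∅, D = {1}, A = ∅; then 1 ∈ D ∪ (D ∪ A) but 1 ∉ (Y ∩ D) ∩ A.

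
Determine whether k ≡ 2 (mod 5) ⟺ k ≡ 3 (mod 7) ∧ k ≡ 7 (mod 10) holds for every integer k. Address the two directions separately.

Forward direction. This fails: k = 32 gives 32 ≡ 2 (mod 5) but 32 ≡ 4 (mod 7), so the conjunction on the right does not hold.

Converse. If k ≡ 3 (mod 7) and k ≡ 7 (mod 10), then by the Chinese remainder theorem k ≡ 17 (mod 70). Since 17 ≡ 2 (mod 5) and 5 ∣ 70, we get k ≡ 2 (mod 5).

(⇒) fails; (⇐) holds.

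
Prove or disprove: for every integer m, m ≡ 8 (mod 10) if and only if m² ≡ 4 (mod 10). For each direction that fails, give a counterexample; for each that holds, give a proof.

The forward direction holds; the converse fails.

(⇐) This fails: take m = 2. Then 2² = 4 ≡ 4 (mod 10), yet 2 ≡ 2 (mod 10), not 8.

(⇒) Suppose m ≡ 8 (mod 10). Write m = 10j + 8. Then (10j + 8)² = 100j² + 160j + 64 = 10(10j² + 16j + 6) + 4, so m² ≡ 4 (mod 10).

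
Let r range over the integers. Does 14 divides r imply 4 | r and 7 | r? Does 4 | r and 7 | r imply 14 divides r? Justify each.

Only the converse holds.

(⟹) This fails: take r = 14. Certainly 14 ∣ 14, but 4 ∤ 14.

(⟸) Suppose 4 ∣ r and 7 ∣ r. Any common multiple of 4 and 7 is a multiple of their lcm; here gcd(4, 7) = 1, so lcm(4, 7) = 4·7 = 28, so 28 ∣ r. Since 14 ∣ 28, it follows that 14 ∣ r.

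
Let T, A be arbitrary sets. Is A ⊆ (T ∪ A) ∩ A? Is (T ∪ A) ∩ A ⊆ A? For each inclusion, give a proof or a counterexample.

Both inclusions hold; the sets are equal.

(⊇) Let x ∈ (T ∪ A) ∩ A. Then either x ∈ A and x ∉ T; or x ∈ T ∩ A. In each case x ∈ A, so (T ∪ A) ∩ A ⊆ A.

(⊆) Let x ∈ A. Then either x ∈ A and x ∉ T; or x ∈ T ∩ A. In each case x ∈ (T ∪ A) ∩ A, so A ⊆ (T ∪ A) ∩ A.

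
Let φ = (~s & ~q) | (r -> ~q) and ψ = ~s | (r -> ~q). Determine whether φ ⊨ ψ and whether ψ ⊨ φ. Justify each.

(⇒) holds; (⇐) fails.

Forward direction. Assume the antecedent. If r is true, the antecedent forces (r = T, q = F, s = F) or (r = T, q = F, s = T), and ~s | (r -> ~q) holds there. If r is false, ~s | (r -> ~q) reduces to true regardless of the other variables. Either way ~s | (r -> ~q) holds.

Converse. This fails. Under r = T, q = T, s = F, the left side is false but the right side is true.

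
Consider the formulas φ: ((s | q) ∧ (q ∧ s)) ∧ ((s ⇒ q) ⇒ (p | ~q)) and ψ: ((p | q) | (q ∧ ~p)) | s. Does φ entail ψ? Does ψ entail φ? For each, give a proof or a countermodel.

(⇒) holds; (⇐) fails.

Forward direction. Assume the antecedent. If q is true, ((p | q) | (q ∧ ~p)) | s reduces to true regardless of the other variables. If q is false, the antecedent cannot hold. Either way ((p | q) | (q ∧ ~p)) | s holds.

Converse. This fails. Under q = T, s = F, p = F, the left side is false but the right side is true.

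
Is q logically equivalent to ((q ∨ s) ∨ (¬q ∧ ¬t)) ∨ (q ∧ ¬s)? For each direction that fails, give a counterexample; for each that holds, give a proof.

(←) This fails. Under q = F, s = F, t = F, the left side is false but the right side is true.

(→) Assume the antecedent. If q is true, the consequent reduces to true regardless of the other variables. If q is false, the antecedent cannot hold. Either way the consequent holds.

The forward direction holds; the converse fails.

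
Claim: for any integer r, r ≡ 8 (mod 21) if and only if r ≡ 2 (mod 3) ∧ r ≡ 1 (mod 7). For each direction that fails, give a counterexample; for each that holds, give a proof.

Both directions hold; the statement is true.

(⟹) Suppose r ≡ 8 (mod 21); write r = 21j + 8. Since 3 ∣ 21, reducing mod 3 gives r ≡ 8 ≡ 2 (mod 3); since 7 ∣ 21, reducing mod 7 gives r ≡ 8 ≡ 1 (mod 7).

(⟸) Conversely, if r ≡ 2 (mod 3) and r ≡ 1 (mod 7), then by the Chinese remainder theorem r ≡ 8 (mod 21). This is exactly r ≡ 8 (mod 21).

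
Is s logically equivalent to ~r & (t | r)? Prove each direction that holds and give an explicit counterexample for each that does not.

Neither implication holds.

(→) This fails. Under r = F, t = F, s = T, the left side is true but the right side is false.

(←) This fails. Under r = F, t = T, s = F, the left side is false but the right side is true.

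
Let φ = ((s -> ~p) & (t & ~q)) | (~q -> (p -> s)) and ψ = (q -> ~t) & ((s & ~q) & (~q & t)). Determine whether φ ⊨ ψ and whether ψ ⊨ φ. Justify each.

Only the converse holds.

[⇒] This fails. Under p = F, t = F, q = F, s = F, the left side is true but the right side is false.

[⇐] Assume the antecedent. If p is true, the antecedent forces (p = T, t = T, q = F, s = T), and the consequent holds there. If p is false, the consequent reduces to true regardless of the other variables. Either way the consequent holds.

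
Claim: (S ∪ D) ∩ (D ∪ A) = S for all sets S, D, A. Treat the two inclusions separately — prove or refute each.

(⟹) This inclusion fails. Take S = ∅, D = {1}, A = ∅; then 1 ∈ (S ∪ D) ∩ (D ∪ A) but 1 ∉ S.

(⟸) This inclusion fails. Take S = {1}, D = ∅, A = ∅; then 1 ∈ S but 1 ∉ (S ∪ D) ∩ (D ∪ A).

Neither inclusion holds.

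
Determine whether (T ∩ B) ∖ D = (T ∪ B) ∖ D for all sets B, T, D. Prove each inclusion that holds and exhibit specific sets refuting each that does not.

(⊆) holds; (⊇) fails.

(⊆) Let x ∈ (T ∩ B) ∖ D. Then x ∈ B ∩ T and x ∉ D, from which x ∈ (T ∪ B) ∖ D.

(⊇) This inclusion fails. Take B = {1}, T = ∅, D = ∅; then 1 ∈ (T ∪ B) ∖ D but 1 ∉ (T ∩ B) ∖ D.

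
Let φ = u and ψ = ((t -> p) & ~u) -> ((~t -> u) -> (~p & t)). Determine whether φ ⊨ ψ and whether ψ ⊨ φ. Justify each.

Only the forward direction holds.

[⇐] This fails. Under t = F, p = F, u = F, the left side is false but the right side is true.

[⇒] Assume the antecedent. If t is true, the antecedent forces (t = T, p = F, u = T) or (t = T, p = T, u = T), and the consequent holds there. If t is false, the consequent reduces to true regardless of the other variables. Either way the consequent holds.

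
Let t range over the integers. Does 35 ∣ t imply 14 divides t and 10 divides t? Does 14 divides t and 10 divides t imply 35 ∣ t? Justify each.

(⟹) This fails: take t = 35. Certainly 35 ∣ 35, but 14 ∤ 35.

(⟸) Suppose 14 ∣ t and 10 ∣ t. Any common multiple of 14 and 10 is a multiple of their lcm; here lcm(14, 10) = 14·10/gcd(14, 10) = 140/2 = 70, so 70 ∣ t. Since 35 ∣ 70, it follows that 35 ∣ t.

(⇒) fails; (⇐) holds.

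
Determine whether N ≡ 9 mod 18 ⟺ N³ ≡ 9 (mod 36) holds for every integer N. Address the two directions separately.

(⇒) fails and (⇐) fails.

Forward direction. This fails: take N = 27. Then 27 ≡ 9 (mod 18), but 27³ = 19683 ≡ 27 (mod 36), not 9.

Converse. This fails: take N = 21. Then 21³ = 9261 ≡ 9 (mod 36), yet 21 ≡ 3 (mod 18), not 9.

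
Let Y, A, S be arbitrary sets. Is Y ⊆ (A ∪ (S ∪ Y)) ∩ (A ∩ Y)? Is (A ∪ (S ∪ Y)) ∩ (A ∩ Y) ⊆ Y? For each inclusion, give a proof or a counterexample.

(⟹) This inclusion fails. Take Y = {1}, A = ∅, S = ∅; then 1 ∈ Y but 1 ∉ (A ∪ (S ∪ Y)) ∩ (A ∩ Y).

(⟸) Let x ∈ (A ∪ (S ∪ Y)) ∩ (A ∩ Y). Then either x ∈ Y ∩ A and x ∉ S; or x ∈ Y ∩ A ∩ S. In each case x ∈ Y, so (A ∪ (S ∪ Y)) ∩ (A ∩ Y) ⊆ Y.

Only the reverse inclusion holds.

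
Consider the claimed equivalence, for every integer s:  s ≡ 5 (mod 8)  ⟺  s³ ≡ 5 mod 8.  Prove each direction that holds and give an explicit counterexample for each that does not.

(⟹) Suppose s ≡ 5 (mod 8). Write s = 8j + 5. Then (8j + 5)³ = 512j³ + 960j² + 600j + 125 = 8(64j³ + 120j² + 75j + 15) + 5, so s³ ≡ 5 (mod 8).

(⟸) For the converse, argue contrapositively. If s ≢ 5 (mod 8), then s is congruent to one of 0, 1, 2, 3, 4, 6, 7 modulo 8, and these give s³ ≡ 0, 1, 0, 3, 0, 0, 7 respectively — never 5.

Equivalent; both directions hold.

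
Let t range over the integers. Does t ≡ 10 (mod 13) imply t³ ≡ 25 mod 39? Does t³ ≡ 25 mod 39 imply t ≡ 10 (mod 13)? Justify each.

(⇒) fails and (⇐) fails.

(→) This fails: take t = 23. Then 23 ≡ 10 (mod 13), but 23³ = 12167 ≡ 38 (mod 39), not 25.

(←) This fails: take t = 4. Then 4³ = 64 ≡ 25 (mod 39), yet 4 ≡ 4 (mod 13), not 10.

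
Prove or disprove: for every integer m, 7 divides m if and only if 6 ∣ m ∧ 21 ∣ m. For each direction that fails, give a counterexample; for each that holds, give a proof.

(⇒) fails; (⇐) holds.

(→) This fails: take m = 7. Certainly 7 ∣ 7, but 6 ∤ 7.

(←) Suppose 6 ∣ m and 21 ∣ m. Any common multiple of 6 and 21 is a multiple of their lcm; here lcm(6, 21) = 6·21/gcd(6, 21) = 126/3 = 42, so 42 ∣ m. Since 7 ∣ 42, it follows that 7 ∣ m.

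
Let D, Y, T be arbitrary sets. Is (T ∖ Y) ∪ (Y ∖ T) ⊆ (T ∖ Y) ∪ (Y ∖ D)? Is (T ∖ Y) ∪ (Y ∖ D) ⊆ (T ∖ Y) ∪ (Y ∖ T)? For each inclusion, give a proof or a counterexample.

(⟹) This inclusion fails. Take D = {1}, Y = {1}, T = ∅; then 1 ∈ (T ∖ Y) ∪ (Y ∖ T) but 1 ∉ (T ∖ Y) ∪ (Y ∖ D).

(⟸) This inclusion fails. Take D = ∅, Y = {1}, T = {1}; then 1 ∈ (T ∖ Y) ∪ (Y ∖ D) but 1 ∉ (T ∖ Y) ∪ (Y ∖ T).

(⊆) fails and (⊇) fails.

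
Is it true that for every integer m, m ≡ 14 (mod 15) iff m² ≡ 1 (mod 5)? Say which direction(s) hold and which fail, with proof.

(⇒) Suppose m ≡ 14 (mod 15). Then m² ≡ 14² = 196 (mod 15), and since 5 ∣ 15, also m² ≡ 1 (mod 5).

(⇐) This fails: take m = 1. Then 1² = 1 ≡ 1 (mod 5), yet 1 ≡ 1 (mod 15), not 14.

Not equivalent: only (⇒) holds.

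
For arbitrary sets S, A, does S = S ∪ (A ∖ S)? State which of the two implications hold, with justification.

The sets are not equal: only the forward inclusion holds.

(⟹) Let x ∈ S. Then either x ∈ S and x ∉ A; or x ∈ S ∩ A. In each case x ∈ S ∪ (A ∖ S), so S ⊆ S ∪ (A ∖ S).

(⟸) This inclusion fails. Take S = ∅, A = {1}; then 1 ∈ S ∪ (A ∖ S) but 1 ∉ S.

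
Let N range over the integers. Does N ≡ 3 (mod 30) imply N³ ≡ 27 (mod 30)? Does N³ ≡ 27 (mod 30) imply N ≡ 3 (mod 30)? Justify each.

Both implications hold.

Forward direction. Suppose N ≡ 3 (mod 30). Write N = 30j + 3. Then (30j + 3)³ = 27000j³ + 8100j² + 810j + 27 = 30(900j³ + 270j² + 27j) + 27, so N³ ≡ 27 (mod 30).

Converse. Suppose N³ ≡ 27 (mod 30). The only residue r in {0, …, 29} with r³ ≡ 27 (mod 30) is r = 3, so N ≡ 3 (mod 30).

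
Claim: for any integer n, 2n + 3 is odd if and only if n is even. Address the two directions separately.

(⇒) This fails: take n = 1. Then 2n + 3 = 5, which is odd, yet n = 1 is odd, not even.

(⇐) Suppose n is even. Since 2 is even, 2n is even for every n, so 2n + 3 has the same parity as 3, which is odd. Hence 2n + 3 is odd.

Only the reverse direction holds.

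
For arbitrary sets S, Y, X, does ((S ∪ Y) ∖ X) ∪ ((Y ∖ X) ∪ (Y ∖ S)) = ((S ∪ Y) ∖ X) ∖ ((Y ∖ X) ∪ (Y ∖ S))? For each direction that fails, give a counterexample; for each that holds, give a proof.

(⟸) Let x ∈ ((S ∪ Y) ∖ X) ∖ ((Y ∖ X) ∪ (Y ∖ S)). Then x ∈ S and x ∉ Y, X, from which x ∈ ((S ∪ Y) ∖ X) ∪ ((Y ∖ X) ∪ (Y ∖ S)).

(⟹) This inclusion fails. Take S = ∅, Y = {1}, X = ∅; then 1 ∈ ((S ∪ Y) ∖ X) ∪ ((Y ∖ X) ∪ (Y ∖ S)) but 1 ∉ ((S ∪ Y) ∖ X) ∖ ((Y ∖ X) ∪ (Y ∖ S)).

Only the reverse inclusion holds.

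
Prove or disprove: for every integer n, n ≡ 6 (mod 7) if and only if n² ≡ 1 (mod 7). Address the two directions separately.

Not equivalent: only (⇒) holds.

(→) Suppose n ≡ 6 (mod 7). Write n = 7j + 6. Then (7j + 6)² = 49j² + 84j + 36 = 7(7j² + 12j + 5) + 1, so n² ≡ 1 (mod 7).

(←) This fails: take n = 1. Then 1² = 1 ≡ 1 (mod 7), yet 1 ≡ 1 (mod 7), not 6.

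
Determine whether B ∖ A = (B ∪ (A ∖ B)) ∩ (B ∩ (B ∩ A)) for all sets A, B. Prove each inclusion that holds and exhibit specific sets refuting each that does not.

Forward inclusion. This inclusion fails. Take A = ∅, B = {1}; then 1 ∈ B ∖ A but 1 ∉ (B ∪ (A ∖ B)) ∩ (B ∩ (B ∩ A)).

Reverse inclusion. This inclusion fails. Take A = {1}, B = {1}; then 1 ∈ (B ∪ (A ∖ B)) ∩ (B ∩ (B ∩ A)) but 1 ∉ B ∖ A.

Neither inclusion holds.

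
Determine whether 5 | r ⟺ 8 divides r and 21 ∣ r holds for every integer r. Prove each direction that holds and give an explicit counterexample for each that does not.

Neither direction holds.

(→) This fails: take r = 5. Certainly 5 ∣ 5, but 8 ∤ 5.

(←) This fails: take r = 168. Both 8 ∣ 168 and 21 ∣ 168, yet 168 is not a multiple of 5 (since 168 = 33·5 + 3), so 5 ∤ 168.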